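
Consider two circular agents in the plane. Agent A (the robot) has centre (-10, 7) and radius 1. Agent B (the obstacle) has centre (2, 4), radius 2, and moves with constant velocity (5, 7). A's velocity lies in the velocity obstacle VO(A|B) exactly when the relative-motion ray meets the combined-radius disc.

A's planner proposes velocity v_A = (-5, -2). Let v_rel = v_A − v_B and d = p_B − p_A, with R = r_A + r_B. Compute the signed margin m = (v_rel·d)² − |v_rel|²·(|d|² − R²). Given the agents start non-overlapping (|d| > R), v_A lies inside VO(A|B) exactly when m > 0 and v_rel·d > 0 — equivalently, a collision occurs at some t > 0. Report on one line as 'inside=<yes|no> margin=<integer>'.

d = (12, -3),  |d|² = 153;  R = 1+2 = 3,  c = 153−3² = 144
v_rel = (-10, -9),  |v_rel|² = 181;  v_rel·d = (-10)·(12) + (-9)·(-3) = -93
181·t² + 186·t + 144 = 0  ⇒  m = (-93)² − 181·144 = -17415
m = -17415 < 0,  v_rel·d = -93 < 0  ⇒  outside

inside=no margin=-17415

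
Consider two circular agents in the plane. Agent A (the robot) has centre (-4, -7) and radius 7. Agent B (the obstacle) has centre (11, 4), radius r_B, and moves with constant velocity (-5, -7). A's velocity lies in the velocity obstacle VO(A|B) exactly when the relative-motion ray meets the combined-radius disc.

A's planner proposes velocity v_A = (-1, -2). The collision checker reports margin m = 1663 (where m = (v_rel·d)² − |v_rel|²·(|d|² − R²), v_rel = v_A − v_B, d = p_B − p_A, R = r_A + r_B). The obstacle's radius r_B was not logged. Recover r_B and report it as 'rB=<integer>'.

m = 1663
d = (15, 11);  v_rel = (4, 5),  |v_rel|² = 41
v_rel×d = (4)·(11) − (5)·(15) = -31
since m = R²·41 − (-31)²:  R² = (961 + 1663) / 41 = 64
R = √64 = 8  ⇒  r_B = 8 − 7 = 1

rB=1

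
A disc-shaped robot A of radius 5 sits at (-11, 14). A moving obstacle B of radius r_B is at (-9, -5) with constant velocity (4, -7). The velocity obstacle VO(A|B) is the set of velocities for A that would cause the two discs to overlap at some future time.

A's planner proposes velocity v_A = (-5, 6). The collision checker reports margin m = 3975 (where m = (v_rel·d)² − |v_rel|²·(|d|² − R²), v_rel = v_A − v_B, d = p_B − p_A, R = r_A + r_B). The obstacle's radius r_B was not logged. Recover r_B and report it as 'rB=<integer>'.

m = 3975
d = (2, -19);  v_rel = (-9, 13),  |v_rel|² = 250
v_rel×d = (-9)·(-19) − (13)·(2) = 145
since m = R²·250 − 145²:  R² = (21025 + 3975) / 250 = 100
R = √100 = 10  ⇒  r_B = 10 − 5 = 5

rB=5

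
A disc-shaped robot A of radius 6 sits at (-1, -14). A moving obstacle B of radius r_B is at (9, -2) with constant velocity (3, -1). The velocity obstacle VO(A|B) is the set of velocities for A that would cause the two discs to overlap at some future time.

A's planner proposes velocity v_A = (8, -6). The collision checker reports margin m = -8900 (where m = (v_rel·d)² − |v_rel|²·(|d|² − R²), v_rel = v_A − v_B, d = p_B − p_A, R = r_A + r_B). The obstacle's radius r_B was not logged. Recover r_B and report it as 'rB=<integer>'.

m = -8900
d = (10, 12);  v_rel = (5, -5),  |v_rel|² = 50
v_rel×d = (5)·(12) − (-5)·(10) = 110
since m = R²·50 − 110²:  R² = (12100 + -8900) / 50 = 64
R = √64 = 8  ⇒  r_B = 8 − 6 = 2

rB=2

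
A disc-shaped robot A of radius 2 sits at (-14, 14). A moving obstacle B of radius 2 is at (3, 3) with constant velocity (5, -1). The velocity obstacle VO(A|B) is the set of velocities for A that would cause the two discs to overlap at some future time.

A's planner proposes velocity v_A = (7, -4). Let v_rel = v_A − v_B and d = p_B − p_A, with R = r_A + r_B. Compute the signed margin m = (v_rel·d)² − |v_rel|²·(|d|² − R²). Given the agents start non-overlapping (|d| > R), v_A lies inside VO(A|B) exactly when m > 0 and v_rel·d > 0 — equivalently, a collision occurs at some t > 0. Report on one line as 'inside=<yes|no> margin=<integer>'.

d = (17, -11),  |d|² = 410;  R = 2+2 = 4,  c = 410−4² = 394
v_rel = (2, -3),  |v_rel|² = 13;  v_rel·d = (2)·(17) + (-3)·(-11) = 67
13·t² − 134·t + 394 = 0  ⇒  m = 67² − 13·394 = -633
m = -633 < 0,  v_rel·d = 67 > 0  ⇒  outside

inside=no margin=-633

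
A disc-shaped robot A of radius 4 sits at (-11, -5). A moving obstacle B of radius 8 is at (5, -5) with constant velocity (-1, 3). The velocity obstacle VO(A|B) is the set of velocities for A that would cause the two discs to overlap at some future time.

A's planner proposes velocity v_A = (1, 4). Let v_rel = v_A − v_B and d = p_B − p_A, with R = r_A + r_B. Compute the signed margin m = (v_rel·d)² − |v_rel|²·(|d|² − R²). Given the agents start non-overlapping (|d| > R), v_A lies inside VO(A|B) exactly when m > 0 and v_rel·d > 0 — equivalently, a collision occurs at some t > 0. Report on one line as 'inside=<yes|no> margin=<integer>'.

d = (16, 0),  |d|² = 256;  R = 4+8 = 12,  c = 256−12² = 112
v_rel = (2, 1),  |v_rel|² = 5;  v_rel·d = (2)·(16) + (1)·(0) = 32
5·t² − 64·t + 112 = 0  ⇒  m = 32² − 5·112 = 464
m = 464 > 0,  v_rel·d = 32 > 0  ⇒  inside

inside=yes margin=464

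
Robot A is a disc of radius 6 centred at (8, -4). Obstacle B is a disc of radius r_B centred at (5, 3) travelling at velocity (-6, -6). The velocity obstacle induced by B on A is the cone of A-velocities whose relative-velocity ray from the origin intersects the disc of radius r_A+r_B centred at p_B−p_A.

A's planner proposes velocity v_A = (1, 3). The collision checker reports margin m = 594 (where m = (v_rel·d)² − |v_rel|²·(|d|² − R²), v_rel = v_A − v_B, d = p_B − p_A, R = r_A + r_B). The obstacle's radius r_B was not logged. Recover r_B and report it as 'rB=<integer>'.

m = 594
d = (-3, 7);  v_rel = (7, 9),  |v_rel|² = 130
v_rel×d = (7)·(7) − (9)·(-3) = 76
since m = R²·130 − 76²:  R² = (5776 + 594) / 130 = 49
R = √49 = 7  ⇒  r_B = 7 − 6 = 1

rB=1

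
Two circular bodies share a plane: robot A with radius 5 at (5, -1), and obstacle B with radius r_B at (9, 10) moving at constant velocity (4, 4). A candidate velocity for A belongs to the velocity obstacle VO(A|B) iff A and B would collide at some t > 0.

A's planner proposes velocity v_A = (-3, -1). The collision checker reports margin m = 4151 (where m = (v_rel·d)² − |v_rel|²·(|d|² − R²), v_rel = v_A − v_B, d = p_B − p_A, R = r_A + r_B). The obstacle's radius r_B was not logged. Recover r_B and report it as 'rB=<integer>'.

m = 4151
d = (4, 11);  v_rel = (-7, -5),  |v_rel|² = 74
v_rel×d = (-7)·(11) − (-5)·(4) = -57
since m = R²·74 − (-57)²:  R² = (3249 + 4151) / 74 = 100
R = √100 = 10  ⇒  r_B = 10 − 5 = 5

rB=5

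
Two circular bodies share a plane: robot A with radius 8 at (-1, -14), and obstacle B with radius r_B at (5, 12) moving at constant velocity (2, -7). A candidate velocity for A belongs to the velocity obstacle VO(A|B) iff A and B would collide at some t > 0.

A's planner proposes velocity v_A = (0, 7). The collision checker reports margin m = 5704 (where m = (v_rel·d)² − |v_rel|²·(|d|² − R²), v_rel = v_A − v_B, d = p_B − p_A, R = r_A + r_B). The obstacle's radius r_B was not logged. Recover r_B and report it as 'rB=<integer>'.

m = 5704
d = (6, 26);  v_rel = (-2, 14),  |v_rel|² = 200
v_rel×d = (-2)·(26) − (14)·(6) = -136
since m = R²·200 − (-136)²:  R² = (18496 + 5704) / 200 = 121
R = √121 = 11  ⇒  r_B = 11 − 8 = 3

rB=3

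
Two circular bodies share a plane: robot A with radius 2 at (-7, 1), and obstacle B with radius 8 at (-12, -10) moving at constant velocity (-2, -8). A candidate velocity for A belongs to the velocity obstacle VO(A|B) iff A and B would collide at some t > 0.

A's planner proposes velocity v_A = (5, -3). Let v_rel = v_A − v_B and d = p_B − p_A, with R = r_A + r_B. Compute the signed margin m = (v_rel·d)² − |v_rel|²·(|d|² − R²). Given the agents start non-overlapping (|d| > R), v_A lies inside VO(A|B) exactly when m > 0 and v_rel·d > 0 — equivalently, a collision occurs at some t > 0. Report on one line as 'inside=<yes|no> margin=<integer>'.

d = (-5, -11),  |d|² = 146;  R = 2+8 = 10,  c = 146−10² = 46
v_rel = (7, 5),  |v_rel|² = 74;  v_rel·d = (7)·(-5) + (5)·(-11) = -90
74·t² + 180·t + 46 = 0  ⇒  m = (-90)² − 74·46 = 4696
m = 4696 > 0,  v_rel·d = -90 < 0  ⇒  outside

inside=no margin=4696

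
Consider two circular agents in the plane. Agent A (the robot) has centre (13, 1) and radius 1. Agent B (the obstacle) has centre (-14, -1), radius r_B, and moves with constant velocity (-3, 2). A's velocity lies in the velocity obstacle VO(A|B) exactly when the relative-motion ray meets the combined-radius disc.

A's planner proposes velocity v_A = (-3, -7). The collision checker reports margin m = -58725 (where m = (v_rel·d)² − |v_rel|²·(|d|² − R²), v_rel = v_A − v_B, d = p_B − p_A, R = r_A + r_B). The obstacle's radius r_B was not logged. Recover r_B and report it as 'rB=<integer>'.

m = -58725
d = (-27, -2);  v_rel = (0, -9),  |v_rel|² = 81
v_rel×d = (0)·(-2) − (-9)·(-27) = -243
since m = R²·81 − (-243)²:  R² = (59049 + -58725) / 81 = 4
R = √4 = 2  ⇒  r_B = 2 − 1 = 1

rB=1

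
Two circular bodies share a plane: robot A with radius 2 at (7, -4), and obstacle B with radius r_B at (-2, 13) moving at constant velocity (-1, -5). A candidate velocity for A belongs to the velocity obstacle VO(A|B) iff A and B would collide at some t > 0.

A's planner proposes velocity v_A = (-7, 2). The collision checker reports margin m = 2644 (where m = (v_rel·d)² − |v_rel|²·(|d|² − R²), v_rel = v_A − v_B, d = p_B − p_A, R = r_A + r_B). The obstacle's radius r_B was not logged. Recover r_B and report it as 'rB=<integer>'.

m = 2644
d = (-9, 17);  v_rel = (-6, 7),  |v_rel|² = 85
v_rel×d = (-6)·(17) − (7)·(-9) = -39
since m = R²·85 − (-39)²:  R² = (1521 + 2644) / 85 = 49
R = √49 = 7  ⇒  r_B = 7 − 2 = 5

rB=5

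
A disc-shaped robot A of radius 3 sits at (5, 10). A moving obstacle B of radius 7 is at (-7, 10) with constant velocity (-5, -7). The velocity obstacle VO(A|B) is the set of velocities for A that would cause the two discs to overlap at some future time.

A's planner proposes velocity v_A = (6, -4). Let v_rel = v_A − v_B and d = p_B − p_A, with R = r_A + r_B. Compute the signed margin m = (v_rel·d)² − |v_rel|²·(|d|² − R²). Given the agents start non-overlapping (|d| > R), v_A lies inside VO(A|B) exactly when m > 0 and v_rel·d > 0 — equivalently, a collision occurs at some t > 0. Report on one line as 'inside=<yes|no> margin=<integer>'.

d = (-12, 0),  |d|² = 144;  R = 3+7 = 10,  c = 144−10² = 44
v_rel = (11, 3),  |v_rel|² = 130;  v_rel·d = (11)·(-12) + (3)·(0) = -132
130·t² + 264·t + 44 = 0  ⇒  m = (-132)² − 130·44 = 11704
m = 11704 > 0,  v_rel·d = -132 < 0  ⇒  outside

inside=no margin=11704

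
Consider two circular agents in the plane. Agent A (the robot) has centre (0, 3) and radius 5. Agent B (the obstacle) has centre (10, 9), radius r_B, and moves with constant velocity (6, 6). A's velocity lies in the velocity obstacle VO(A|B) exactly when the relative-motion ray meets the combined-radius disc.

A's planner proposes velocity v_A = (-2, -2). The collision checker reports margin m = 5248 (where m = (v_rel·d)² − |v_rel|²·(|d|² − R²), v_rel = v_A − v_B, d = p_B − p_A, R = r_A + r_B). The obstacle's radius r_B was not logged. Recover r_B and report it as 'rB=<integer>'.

m = 5248
d = (10, 6);  v_rel = (-8, -8),  |v_rel|² = 128
v_rel×d = (-8)·(6) − (-8)·(10) = 32
since m = R²·128 − 32²:  R² = (1024 + 5248) / 128 = 49
R = √49 = 7  ⇒  r_B = 7 − 5 = 2

rB=2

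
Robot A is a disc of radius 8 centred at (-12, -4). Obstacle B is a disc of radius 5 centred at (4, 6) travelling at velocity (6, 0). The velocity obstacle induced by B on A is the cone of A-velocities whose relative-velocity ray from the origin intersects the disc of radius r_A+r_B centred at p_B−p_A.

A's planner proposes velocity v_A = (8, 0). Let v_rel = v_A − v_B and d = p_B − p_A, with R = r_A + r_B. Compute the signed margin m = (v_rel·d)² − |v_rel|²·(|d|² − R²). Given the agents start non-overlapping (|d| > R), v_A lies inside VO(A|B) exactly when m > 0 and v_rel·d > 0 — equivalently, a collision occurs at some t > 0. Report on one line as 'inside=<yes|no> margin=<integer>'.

d = (16, 10),  |d|² = 356;  R = 8+5 = 13,  c = 356−13² = 187
v_rel = (2, 0),  |v_rel|² = 4;  v_rel·d = (2)·(16) + (0)·(10) = 32
4·t² − 64·t + 187 = 0  ⇒  m = 32² − 4·187 = 276
m = 276 > 0,  v_rel·d = 32 > 0  ⇒  inside

inside=yes margin=276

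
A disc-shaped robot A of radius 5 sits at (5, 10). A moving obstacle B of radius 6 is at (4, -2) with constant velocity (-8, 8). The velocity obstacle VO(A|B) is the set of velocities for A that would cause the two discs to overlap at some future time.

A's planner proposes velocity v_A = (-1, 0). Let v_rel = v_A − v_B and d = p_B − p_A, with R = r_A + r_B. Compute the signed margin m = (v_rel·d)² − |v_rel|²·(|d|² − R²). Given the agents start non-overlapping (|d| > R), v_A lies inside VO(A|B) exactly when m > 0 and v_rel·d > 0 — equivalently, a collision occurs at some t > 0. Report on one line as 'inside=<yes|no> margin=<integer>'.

d = (-1, -12),  |d|² = 145;  R = 5+6 = 11,  c = 145−11² = 24
v_rel = (7, -8),  |v_rel|² = 113;  v_rel·d = (7)·(-1) + (-8)·(-12) = 89
113·t² − 178·t + 24 = 0  ⇒  m = 89² − 113·24 = 5209
m = 5209 > 0,  v_rel·d = 89 > 0  ⇒  inside

inside=yes margin=5209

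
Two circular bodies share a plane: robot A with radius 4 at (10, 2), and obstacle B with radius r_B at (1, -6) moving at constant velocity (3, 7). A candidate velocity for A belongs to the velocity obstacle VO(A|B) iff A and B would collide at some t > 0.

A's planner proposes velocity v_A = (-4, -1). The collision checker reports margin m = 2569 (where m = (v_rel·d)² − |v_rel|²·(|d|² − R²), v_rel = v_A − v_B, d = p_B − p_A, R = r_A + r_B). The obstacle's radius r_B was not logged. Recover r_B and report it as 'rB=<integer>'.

m = 2569
d = (-9, -8);  v_rel = (-7, -8),  |v_rel|² = 113
v_rel×d = (-7)·(-8) − (-8)·(-9) = -16
since m = R²·113 − (-16)²:  R² = (256 + 2569) / 113 = 25
R = √25 = 5  ⇒  r_B = 5 − 4 = 1

rB=1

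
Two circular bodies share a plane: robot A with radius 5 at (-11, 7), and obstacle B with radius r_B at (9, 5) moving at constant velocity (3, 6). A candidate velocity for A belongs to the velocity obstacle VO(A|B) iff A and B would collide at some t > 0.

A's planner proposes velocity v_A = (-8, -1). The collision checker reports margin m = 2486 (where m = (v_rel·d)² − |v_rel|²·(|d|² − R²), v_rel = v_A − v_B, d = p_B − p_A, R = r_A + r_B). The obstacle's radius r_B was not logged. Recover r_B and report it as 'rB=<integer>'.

m = 2486
d = (20, -2);  v_rel = (-11, -7),  |v_rel|² = 170
v_rel×d = (-11)·(-2) − (-7)·(20) = 162
since m = R²·170 − 162²:  R² = (26244 + 2486) / 170 = 169
R = √169 = 13  ⇒  r_B = 13 − 5 = 8

rB=8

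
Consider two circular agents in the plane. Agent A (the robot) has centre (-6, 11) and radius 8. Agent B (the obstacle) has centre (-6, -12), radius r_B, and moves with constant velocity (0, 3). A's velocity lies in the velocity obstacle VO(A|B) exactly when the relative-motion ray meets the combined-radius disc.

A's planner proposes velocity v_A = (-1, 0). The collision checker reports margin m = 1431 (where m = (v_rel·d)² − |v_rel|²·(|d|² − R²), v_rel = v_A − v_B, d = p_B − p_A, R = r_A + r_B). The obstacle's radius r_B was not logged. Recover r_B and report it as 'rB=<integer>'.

m = 1431
d = (0, -23);  v_rel = (-1, -3),  |v_rel|² = 10
v_rel×d = (-1)·(-23) − (-3)·(0) = 23
since m = R²·10 − 23²:  R² = (529 + 1431) / 10 = 196
R = √196 = 14  ⇒  r_B = 14 − 8 = 6

rB=6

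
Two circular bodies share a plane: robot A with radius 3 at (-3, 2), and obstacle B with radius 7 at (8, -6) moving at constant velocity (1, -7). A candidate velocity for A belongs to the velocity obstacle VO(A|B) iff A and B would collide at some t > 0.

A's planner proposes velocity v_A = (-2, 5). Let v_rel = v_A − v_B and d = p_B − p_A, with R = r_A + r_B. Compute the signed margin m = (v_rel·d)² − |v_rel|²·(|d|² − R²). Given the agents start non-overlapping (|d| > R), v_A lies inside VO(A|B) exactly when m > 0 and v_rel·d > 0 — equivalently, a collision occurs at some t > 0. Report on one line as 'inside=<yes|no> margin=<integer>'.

d = (11, -8),  |d|² = 185;  R = 3+7 = 10,  c = 185−10² = 85
v_rel = (-3, 12),  |v_rel|² = 153;  v_rel·d = (-3)·(11) + (12)·(-8) = -129
153·t² + 258·t + 85 = 0  ⇒  m = (-129)² − 153·85 = 3636
m = 3636 > 0,  v_rel·d = -129 < 0  ⇒  outside

inside=no margin=3636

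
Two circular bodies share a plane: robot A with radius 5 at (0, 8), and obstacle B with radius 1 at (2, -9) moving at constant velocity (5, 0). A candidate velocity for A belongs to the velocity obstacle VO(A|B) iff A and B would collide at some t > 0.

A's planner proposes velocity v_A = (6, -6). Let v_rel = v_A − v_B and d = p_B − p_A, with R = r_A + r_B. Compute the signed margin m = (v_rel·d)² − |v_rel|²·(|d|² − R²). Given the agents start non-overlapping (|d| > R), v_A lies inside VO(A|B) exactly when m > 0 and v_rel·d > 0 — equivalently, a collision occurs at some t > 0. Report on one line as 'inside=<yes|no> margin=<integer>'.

d = (2, -17),  |d|² = 293;  R = 5+1 = 6,  c = 293−6² = 257
v_rel = (1, -6),  |v_rel|² = 37;  v_rel·d = (1)·(2) + (-6)·(-17) = 104
37·t² − 208·t + 257 = 0  ⇒  m = 104² − 37·257 = 1307
m = 1307 > 0,  v_rel·d = 104 > 0  ⇒  inside

inside=yes margin=1307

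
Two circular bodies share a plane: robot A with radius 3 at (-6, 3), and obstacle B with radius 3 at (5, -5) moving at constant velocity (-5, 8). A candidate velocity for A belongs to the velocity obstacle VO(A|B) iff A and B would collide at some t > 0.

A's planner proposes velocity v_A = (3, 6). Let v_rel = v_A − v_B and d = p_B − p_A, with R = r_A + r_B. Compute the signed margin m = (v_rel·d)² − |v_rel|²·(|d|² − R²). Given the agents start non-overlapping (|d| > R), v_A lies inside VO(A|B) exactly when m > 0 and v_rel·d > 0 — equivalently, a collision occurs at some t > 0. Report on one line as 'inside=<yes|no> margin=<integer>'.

d = (11, -8),  |d|² = 185;  R = 3+3 = 6,  c = 185−6² = 149
v_rel = (8, -2),  |v_rel|² = 68;  v_rel·d = (8)·(11) + (-2)·(-8) = 104
68·t² − 208·t + 149 = 0  ⇒  m = 104² − 68·149 = 684
m = 684 > 0,  v_rel·d = 104 > 0  ⇒  inside

inside=yes margin=684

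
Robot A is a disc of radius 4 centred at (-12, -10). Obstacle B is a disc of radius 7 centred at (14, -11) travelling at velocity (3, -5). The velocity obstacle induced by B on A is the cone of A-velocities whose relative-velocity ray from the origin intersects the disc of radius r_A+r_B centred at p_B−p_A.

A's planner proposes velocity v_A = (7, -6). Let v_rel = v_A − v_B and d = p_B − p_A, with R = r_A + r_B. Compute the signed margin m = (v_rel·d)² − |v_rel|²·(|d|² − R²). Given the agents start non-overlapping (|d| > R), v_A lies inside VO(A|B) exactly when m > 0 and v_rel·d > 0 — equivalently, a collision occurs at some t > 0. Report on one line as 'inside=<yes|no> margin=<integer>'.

d = (26, -1),  |d|² = 677;  R = 4+7 = 11,  c = 677−11² = 556
v_rel = (4, -1),  |v_rel|² = 17;  v_rel·d = (4)·(26) + (-1)·(-1) = 105
17·t² − 210·t + 556 = 0  ⇒  m = 105² − 17·556 = 1573
m = 1573 > 0,  v_rel·d = 105 > 0  ⇒  inside

inside=yes margin=1573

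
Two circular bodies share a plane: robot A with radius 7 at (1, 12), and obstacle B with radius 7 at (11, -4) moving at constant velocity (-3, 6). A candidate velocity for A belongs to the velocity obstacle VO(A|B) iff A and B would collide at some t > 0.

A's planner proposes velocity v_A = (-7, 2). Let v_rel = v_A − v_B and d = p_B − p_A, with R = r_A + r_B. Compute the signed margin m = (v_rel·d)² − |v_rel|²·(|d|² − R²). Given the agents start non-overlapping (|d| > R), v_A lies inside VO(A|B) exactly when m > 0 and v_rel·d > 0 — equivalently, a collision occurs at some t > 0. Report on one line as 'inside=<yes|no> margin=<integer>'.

d = (10, -16),  |d|² = 356;  R = 7+7 = 14,  c = 356−14² = 160
v_rel = (-4, -4),  |v_rel|² = 32;  v_rel·d = (-4)·(10) + (-4)·(-16) = 24
32·t² − 48·t + 160 = 0  ⇒  m = 24² − 32·160 = -4544
m = -4544 < 0,  v_rel·d = 24 > 0  ⇒  outside

inside=no margin=-4544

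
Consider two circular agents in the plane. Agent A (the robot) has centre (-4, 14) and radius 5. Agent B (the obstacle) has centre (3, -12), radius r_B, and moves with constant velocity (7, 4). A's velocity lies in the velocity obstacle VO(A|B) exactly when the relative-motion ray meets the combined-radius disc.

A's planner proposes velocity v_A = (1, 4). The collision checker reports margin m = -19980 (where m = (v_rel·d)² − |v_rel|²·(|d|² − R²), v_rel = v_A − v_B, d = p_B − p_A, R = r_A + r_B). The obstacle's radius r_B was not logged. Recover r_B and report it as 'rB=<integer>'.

m = -19980
d = (7, -26);  v_rel = (-6, 0),  |v_rel|² = 36
v_rel×d = (-6)·(-26) − (0)·(7) = 156
since m = R²·36 − 156²:  R² = (24336 + -19980) / 36 = 121
R = √121 = 11  ⇒  r_B = 11 − 5 = 6

rB=6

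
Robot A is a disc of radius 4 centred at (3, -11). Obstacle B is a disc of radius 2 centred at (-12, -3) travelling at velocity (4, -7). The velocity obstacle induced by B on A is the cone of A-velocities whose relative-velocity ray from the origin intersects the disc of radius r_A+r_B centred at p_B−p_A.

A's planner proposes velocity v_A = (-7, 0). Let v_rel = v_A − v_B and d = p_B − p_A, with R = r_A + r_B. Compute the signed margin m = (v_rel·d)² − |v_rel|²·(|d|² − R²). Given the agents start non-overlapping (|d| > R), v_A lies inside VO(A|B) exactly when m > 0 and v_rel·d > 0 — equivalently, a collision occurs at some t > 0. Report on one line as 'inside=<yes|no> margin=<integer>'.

d = (-15, 8),  |d|² = 289;  R = 4+2 = 6,  c = 289−6² = 253
v_rel = (-11, 7),  |v_rel|² = 170;  v_rel·d = (-11)·(-15) + (7)·(8) = 221
170·t² − 442·t + 253 = 0  ⇒  m = 221² − 170·253 = 5831
m = 5831 > 0,  v_rel·d = 221 > 0  ⇒  inside

inside=yes margin=5831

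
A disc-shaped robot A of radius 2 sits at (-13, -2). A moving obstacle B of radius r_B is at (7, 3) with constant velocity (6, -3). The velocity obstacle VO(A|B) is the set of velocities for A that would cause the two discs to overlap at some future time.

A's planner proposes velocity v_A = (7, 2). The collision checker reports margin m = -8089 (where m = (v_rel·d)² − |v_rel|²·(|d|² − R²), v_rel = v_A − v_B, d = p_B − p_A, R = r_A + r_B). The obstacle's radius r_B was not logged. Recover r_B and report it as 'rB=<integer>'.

m = -8089
d = (20, 5);  v_rel = (1, 5),  |v_rel|² = 26
v_rel×d = (1)·(5) − (5)·(20) = -95
since m = R²·26 − (-95)²:  R² = (9025 + -8089) / 26 = 36
R = √36 = 6  ⇒  r_B = 6 − 2 = 4

rB=4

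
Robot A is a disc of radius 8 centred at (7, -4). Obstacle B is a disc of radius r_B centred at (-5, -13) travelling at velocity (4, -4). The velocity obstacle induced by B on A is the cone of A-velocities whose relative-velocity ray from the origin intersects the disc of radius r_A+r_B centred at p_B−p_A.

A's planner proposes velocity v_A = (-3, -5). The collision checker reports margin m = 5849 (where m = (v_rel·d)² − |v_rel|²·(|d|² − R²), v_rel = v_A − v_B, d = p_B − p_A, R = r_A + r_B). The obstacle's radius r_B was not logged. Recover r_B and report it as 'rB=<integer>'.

m = 5849
d = (-12, -9);  v_rel = (-7, -1),  |v_rel|² = 50
v_rel×d = (-7)·(-9) − (-1)·(-12) = 51
since m = R²·50 − 51²:  R² = (2601 + 5849) / 50 = 169
R = √169 = 13  ⇒  r_B = 13 − 8 = 5

rB=5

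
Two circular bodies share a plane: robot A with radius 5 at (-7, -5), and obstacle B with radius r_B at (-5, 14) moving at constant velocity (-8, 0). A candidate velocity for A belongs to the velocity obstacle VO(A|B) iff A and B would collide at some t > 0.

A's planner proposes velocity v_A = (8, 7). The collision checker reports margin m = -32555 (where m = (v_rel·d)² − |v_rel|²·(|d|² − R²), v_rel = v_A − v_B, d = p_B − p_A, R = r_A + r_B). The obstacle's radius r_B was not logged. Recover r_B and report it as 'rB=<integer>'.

m = -32555
d = (2, 19);  v_rel = (16, 7),  |v_rel|² = 305
v_rel×d = (16)·(19) − (7)·(2) = 290
since m = R²·305 − 290²:  R² = (84100 + -32555) / 305 = 169
R = √169 = 13  ⇒  r_B = 13 − 5 = 8

rB=8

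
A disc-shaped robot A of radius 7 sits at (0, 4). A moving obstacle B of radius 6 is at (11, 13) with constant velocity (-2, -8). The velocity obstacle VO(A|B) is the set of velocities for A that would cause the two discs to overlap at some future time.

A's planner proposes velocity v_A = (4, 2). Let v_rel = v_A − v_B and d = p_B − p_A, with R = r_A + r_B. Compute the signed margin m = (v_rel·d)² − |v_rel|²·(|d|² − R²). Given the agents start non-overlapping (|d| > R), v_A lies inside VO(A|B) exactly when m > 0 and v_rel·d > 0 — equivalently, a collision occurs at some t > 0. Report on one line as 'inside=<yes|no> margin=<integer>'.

d = (11, 9),  |d|² = 202;  R = 7+6 = 13,  c = 202−13² = 33
v_rel = (6, 10),  |v_rel|² = 136;  v_rel·d = (6)·(11) + (10)·(9) = 156
136·t² − 312·t + 33 = 0  ⇒  m = 156² − 136·33 = 19848
m = 19848 > 0,  v_rel·d = 156 > 0  ⇒  inside

inside=yes margin=19848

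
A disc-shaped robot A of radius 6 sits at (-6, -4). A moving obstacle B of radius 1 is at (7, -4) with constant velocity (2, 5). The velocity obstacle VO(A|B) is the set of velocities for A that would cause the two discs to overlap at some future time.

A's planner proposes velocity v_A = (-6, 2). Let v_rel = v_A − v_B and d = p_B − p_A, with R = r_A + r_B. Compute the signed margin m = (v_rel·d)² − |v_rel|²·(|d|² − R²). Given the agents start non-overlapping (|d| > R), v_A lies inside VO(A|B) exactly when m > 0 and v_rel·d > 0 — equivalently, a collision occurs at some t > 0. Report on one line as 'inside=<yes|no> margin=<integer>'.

d = (13, 0),  |d|² = 169;  R = 6+1 = 7,  c = 169−7² = 120
v_rel = (-8, -3),  |v_rel|² = 73;  v_rel·d = (-8)·(13) + (-3)·(0) = -104
73·t² + 208·t + 120 = 0  ⇒  m = (-104)² − 73·120 = 2056
m = 2056 > 0,  v_rel·d = -104 < 0  ⇒  outside

inside=no margin=2056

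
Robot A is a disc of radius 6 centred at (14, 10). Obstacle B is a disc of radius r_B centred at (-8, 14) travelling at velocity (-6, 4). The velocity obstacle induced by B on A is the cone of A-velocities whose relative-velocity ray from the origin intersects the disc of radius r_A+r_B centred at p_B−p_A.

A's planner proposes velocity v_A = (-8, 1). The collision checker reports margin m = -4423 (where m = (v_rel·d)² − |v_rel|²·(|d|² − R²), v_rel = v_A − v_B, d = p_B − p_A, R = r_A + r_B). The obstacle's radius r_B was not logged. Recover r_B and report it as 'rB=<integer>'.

m = -4423
d = (-22, 4);  v_rel = (-2, -3),  |v_rel|² = 13
v_rel×d = (-2)·(4) − (-3)·(-22) = -74
since m = R²·13 − (-74)²:  R² = (5476 + -4423) / 13 = 81
R = √81 = 9  ⇒  r_B = 9 − 6 = 3

rB=3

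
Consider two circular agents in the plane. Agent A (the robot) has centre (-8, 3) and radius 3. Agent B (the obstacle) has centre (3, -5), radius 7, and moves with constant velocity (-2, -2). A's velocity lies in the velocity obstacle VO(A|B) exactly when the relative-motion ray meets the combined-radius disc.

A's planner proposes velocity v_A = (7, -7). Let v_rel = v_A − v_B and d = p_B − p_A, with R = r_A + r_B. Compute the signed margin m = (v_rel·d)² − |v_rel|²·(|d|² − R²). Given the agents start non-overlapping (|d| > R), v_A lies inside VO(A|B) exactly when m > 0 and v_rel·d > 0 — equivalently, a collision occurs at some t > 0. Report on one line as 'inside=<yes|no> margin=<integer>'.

d = (11, -8),  |d|² = 185;  R = 3+7 = 10,  c = 185−10² = 85
v_rel = (9, -5),  |v_rel|² = 106;  v_rel·d = (9)·(11) + (-5)·(-8) = 139
106·t² − 278·t + 85 = 0  ⇒  m = 139² − 106·85 = 10311
m = 10311 > 0,  v_rel·d = 139 > 0  ⇒  inside

inside=yes margin=10311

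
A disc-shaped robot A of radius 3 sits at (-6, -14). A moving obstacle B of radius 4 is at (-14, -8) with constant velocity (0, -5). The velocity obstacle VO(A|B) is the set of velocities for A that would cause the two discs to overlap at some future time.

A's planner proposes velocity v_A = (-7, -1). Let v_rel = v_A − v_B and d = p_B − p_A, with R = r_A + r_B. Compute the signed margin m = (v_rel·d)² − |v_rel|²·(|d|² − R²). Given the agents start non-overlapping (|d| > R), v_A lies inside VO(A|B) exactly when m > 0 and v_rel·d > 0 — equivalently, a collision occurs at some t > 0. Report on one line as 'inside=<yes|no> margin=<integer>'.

d = (-8, 6),  |d|² = 100;  R = 3+4 = 7,  c = 100−7² = 51
v_rel = (-7, 4),  |v_rel|² = 65;  v_rel·d = (-7)·(-8) + (4)·(6) = 80
65·t² − 160·t + 51 = 0  ⇒  m = 80² − 65·51 = 3085
m = 3085 > 0,  v_rel·d = 80 > 0  ⇒  inside

inside=yes margin=3085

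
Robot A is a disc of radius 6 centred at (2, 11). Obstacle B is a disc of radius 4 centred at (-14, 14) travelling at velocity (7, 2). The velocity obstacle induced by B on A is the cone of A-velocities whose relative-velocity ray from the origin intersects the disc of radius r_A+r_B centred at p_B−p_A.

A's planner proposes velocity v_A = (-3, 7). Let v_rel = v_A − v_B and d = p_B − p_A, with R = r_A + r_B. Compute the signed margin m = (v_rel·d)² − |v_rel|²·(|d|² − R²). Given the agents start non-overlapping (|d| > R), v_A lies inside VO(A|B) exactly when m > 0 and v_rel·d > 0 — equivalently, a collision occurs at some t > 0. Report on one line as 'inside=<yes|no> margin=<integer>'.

d = (-16, 3),  |d|² = 265;  R = 6+4 = 10,  c = 265−10² = 165
v_rel = (-10, 5),  |v_rel|² = 125;  v_rel·d = (-10)·(-16) + (5)·(3) = 175
125·t² − 350·t + 165 = 0  ⇒  m = 175² − 125·165 = 10000
m = 10000 > 0,  v_rel·d = 175 > 0  ⇒  inside

inside=yes margin=10000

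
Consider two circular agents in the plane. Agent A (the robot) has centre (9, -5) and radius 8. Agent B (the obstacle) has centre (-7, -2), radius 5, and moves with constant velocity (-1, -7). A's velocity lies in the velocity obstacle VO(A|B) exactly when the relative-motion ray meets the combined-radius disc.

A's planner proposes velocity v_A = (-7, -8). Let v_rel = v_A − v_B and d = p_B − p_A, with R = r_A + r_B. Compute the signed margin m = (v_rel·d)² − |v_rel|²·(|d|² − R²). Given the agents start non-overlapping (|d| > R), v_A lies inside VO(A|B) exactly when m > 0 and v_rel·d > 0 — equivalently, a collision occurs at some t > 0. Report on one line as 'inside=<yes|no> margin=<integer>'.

d = (-16, 3),  |d|² = 265;  R = 8+5 = 13,  c = 265−13² = 96
v_rel = (-6, -1),  |v_rel|² = 37;  v_rel·d = (-6)·(-16) + (-1)·(3) = 93
37·t² − 186·t + 96 = 0  ⇒  m = 93² − 37·96 = 5097
m = 5097 > 0,  v_rel·d = 93 > 0  ⇒  inside

inside=yes margin=5097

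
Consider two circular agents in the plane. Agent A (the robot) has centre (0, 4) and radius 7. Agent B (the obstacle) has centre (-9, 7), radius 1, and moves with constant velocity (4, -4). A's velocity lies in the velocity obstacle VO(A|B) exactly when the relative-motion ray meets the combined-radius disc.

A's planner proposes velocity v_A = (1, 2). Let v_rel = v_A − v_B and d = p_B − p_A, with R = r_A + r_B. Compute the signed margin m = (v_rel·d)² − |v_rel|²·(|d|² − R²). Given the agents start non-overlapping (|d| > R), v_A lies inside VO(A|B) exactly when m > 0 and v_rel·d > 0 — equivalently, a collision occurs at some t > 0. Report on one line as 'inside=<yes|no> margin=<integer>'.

d = (-9, 3),  |d|² = 90;  R = 7+1 = 8,  c = 90−8² = 26
v_rel = (-3, 6),  |v_rel|² = 45;  v_rel·d = (-3)·(-9) + (6)·(3) = 45
45·t² − 90·t + 26 = 0  ⇒  m = 45² − 45·26 = 855
m = 855 > 0,  v_rel·d = 45 > 0  ⇒  inside

inside=yes margin=855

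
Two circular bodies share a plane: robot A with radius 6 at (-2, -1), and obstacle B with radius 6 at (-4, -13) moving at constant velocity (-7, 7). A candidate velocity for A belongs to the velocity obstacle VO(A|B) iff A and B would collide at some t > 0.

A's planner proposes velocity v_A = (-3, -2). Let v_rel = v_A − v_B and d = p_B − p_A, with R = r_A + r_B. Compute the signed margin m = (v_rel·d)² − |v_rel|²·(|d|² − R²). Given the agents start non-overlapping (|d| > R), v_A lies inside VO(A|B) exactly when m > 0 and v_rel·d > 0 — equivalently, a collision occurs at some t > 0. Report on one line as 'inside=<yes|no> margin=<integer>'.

d = (-2, -12),  |d|² = 148;  R = 6+6 = 12,  c = 148−12² = 4
v_rel = (4, -9),  |v_rel|² = 97;  v_rel·d = (4)·(-2) + (-9)·(-12) = 100
97·t² − 200·t + 4 = 0  ⇒  m = 100² − 97·4 = 9612
m = 9612 > 0,  v_rel·d = 100 > 0  ⇒  inside

inside=yes margin=9612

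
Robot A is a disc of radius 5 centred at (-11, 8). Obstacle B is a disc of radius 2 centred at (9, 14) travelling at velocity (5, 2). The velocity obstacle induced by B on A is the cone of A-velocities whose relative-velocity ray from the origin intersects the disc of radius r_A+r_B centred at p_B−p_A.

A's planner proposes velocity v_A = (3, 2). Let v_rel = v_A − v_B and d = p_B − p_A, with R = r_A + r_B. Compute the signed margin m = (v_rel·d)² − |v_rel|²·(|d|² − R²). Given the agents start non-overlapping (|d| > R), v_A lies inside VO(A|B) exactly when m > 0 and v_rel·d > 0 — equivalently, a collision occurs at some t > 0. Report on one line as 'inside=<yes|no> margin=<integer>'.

d = (20, 6),  |d|² = 436;  R = 5+2 = 7,  c = 436−7² = 387
v_rel = (-2, 0),  |v_rel|² = 4;  v_rel·d = (-2)·(20) + (0)·(6) = -40
4·t² + 80·t + 387 = 0  ⇒  m = (-40)² − 4·387 = 52
m = 52 > 0,  v_rel·d = -40 < 0  ⇒  outside

inside=no margin=52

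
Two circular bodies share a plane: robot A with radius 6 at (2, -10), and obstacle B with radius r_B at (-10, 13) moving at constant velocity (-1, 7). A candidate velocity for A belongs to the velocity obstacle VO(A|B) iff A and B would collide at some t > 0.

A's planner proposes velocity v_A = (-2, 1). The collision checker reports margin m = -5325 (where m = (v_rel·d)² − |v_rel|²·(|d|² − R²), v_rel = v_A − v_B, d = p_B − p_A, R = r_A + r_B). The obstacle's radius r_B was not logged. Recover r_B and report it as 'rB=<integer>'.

m = -5325
d = (-12, 23);  v_rel = (-1, -6),  |v_rel|² = 37
v_rel×d = (-1)·(23) − (-6)·(-12) = -95
since m = R²·37 − (-95)²:  R² = (9025 + -5325) / 37 = 100
R = √100 = 10  ⇒  r_B = 10 − 6 = 4

rB=4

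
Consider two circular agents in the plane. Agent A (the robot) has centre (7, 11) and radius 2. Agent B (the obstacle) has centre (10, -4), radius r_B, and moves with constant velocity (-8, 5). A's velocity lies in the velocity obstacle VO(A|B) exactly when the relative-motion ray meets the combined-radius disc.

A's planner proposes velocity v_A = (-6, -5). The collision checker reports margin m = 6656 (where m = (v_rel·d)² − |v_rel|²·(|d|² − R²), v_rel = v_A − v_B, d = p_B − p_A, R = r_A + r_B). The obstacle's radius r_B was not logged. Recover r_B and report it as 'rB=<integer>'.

m = 6656
d = (3, -15);  v_rel = (2, -10),  |v_rel|² = 104
v_rel×d = (2)·(-15) − (-10)·(3) = 0
since m = R²·104 − 0²:  R² = (0 + 6656) / 104 = 64
R = √64 = 8  ⇒  r_B = 8 − 2 = 6

rB=6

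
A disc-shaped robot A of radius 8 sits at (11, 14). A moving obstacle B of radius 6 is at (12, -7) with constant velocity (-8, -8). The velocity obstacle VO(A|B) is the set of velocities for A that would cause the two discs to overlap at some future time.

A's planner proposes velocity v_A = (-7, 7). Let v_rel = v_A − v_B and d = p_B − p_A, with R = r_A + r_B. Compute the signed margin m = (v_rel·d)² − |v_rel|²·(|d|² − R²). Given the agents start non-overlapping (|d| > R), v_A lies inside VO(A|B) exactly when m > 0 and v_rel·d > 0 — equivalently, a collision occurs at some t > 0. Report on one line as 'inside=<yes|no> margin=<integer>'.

d = (1, -21),  |d|² = 442;  R = 8+6 = 14,  c = 442−14² = 246
v_rel = (1, 15),  |v_rel|² = 226;  v_rel·d = (1)·(1) + (15)·(-21) = -314
226·t² + 628·t + 246 = 0  ⇒  m = (-314)² − 226·246 = 43000
m = 43000 > 0,  v_rel·d = -314 < 0  ⇒  outside

inside=no margin=43000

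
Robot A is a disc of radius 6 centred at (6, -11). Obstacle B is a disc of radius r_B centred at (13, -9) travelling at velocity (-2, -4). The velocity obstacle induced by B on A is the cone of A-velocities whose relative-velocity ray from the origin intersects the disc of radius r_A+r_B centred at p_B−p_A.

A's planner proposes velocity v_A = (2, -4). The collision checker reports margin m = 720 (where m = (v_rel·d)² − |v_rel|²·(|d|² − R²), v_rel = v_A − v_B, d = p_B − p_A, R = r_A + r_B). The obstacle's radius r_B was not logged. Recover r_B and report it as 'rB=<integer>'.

m = 720
d = (7, 2);  v_rel = (4, 0),  |v_rel|² = 16
v_rel×d = (4)·(2) − (0)·(7) = 8
since m = R²·16 − 8²:  R² = (64 + 720) / 16 = 49
R = √49 = 7  ⇒  r_B = 7 − 6 = 1

rB=1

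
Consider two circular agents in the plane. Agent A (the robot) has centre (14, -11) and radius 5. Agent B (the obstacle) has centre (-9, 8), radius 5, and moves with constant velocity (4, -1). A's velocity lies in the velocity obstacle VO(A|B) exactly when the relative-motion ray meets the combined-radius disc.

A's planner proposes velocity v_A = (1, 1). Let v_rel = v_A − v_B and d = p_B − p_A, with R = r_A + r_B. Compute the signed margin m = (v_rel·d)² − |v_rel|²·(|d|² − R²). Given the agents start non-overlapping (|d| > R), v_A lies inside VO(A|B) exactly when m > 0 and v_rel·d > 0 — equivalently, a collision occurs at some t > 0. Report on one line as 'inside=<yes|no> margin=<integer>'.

d = (-23, 19),  |d|² = 890;  R = 5+5 = 10,  c = 890−10² = 790
v_rel = (-3, 2),  |v_rel|² = 13;  v_rel·d = (-3)·(-23) + (2)·(19) = 107
13·t² − 214·t + 790 = 0  ⇒  m = 107² − 13·790 = 1179
m = 1179 > 0,  v_rel·d = 107 > 0  ⇒  inside

inside=yes margin=1179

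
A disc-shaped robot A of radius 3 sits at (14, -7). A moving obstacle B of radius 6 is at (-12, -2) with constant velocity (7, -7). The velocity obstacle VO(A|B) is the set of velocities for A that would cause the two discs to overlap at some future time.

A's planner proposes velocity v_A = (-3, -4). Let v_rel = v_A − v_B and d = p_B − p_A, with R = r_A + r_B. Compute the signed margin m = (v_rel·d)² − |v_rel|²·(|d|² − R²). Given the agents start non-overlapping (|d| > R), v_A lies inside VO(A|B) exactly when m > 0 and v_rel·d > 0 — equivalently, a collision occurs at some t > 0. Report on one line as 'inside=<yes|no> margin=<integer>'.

d = (-26, 5),  |d|² = 701;  R = 3+6 = 9,  c = 701−9² = 620
v_rel = (-10, 3),  |v_rel|² = 109;  v_rel·d = (-10)·(-26) + (3)·(5) = 275
109·t² − 550·t + 620 = 0  ⇒  m = 275² − 109·620 = 8045
m = 8045 > 0,  v_rel·d = 275 > 0  ⇒  inside

inside=yes margin=8045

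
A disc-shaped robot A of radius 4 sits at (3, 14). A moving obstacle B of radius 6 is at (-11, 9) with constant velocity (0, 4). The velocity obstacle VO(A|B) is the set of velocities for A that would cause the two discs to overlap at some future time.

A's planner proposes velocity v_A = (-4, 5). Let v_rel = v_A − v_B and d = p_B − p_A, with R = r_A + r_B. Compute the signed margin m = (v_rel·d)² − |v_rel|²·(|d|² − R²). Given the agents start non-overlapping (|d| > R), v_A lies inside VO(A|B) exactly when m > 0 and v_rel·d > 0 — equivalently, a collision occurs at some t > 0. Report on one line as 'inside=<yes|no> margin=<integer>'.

d = (-14, -5),  |d|² = 221;  R = 4+6 = 10,  c = 221−10² = 121
v_rel = (-4, 1),  |v_rel|² = 17;  v_rel·d = (-4)·(-14) + (1)·(-5) = 51
17·t² − 102·t + 121 = 0  ⇒  m = 51² − 17·121 = 544
m = 544 > 0,  v_rel·d = 51 > 0  ⇒  inside

inside=yes margin=544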